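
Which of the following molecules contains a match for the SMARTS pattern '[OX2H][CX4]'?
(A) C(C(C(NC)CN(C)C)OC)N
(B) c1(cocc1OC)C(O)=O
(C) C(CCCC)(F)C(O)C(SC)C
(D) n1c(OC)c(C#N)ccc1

[OX2H][CX4] describes a hydroxyl oxygen bound to an sp3 (X4) carbon (an aliphatic alcohol).
(A) has a methoxy ether (-OCH3) but the oxygen has H0 (ether), not H1.
(B) has a carboxylic acid group (-C(=O)OH) but the -OH is on a CX3 carbonyl carbon, not a CX4 carbon.
(C) contains a hydroxyl group (-OH), which satisfies every atom and bond constraint.
(D) has a methoxy ether (-OCH3) but the oxygen has H0 (ether), not H1.
So the answer is (C).

C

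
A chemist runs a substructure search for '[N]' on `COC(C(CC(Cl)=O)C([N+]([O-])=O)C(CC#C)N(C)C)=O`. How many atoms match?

Check the 20 heavy atoms by environment: 12× C → no; 1× N (charge +1) → match; 1× O (charge -1) → no; 4× O → no; 1× N → match; 1× Cl → no.
Summing the matching environments: 1 + 1 = 2 matching atoms.

2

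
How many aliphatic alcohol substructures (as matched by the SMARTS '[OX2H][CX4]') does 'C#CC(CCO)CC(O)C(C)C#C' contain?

[OX2H][CX4] is the SMARTS for an aliphatic alcohol: a hydroxyl oxygen bound to an sp3 (X4) carbon.
The molecule carries 2 separate instances of a hydroxyl group (-OH) meeting every constraint; each maps to a distinct set of atoms, giving 2 matches.

2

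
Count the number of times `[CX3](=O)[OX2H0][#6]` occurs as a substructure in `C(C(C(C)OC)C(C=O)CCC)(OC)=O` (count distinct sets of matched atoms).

[CX3](=O)[OX2H0][#6] is the SMARTS for an ester: a carbonyl carbon bonded to an oxygen that is itself bonded to carbon (no H on that O).
Exactly one fragment in the molecule meets all constraints, giving 1 match.

1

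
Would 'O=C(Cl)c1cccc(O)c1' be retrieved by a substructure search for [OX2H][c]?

The pattern [OX2H][c] describes a hydroxyl oxygen attached to an aromatic carbon — a phenol.
The molecule carries a hydroxyl group (-OH), whose atoms satisfy every constraint of the query, so the pattern matches.

Yes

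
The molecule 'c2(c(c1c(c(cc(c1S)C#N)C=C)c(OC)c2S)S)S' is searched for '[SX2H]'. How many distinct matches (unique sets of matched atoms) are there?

[SX2H] is the SMARTS for a thiol: an aliphatic sulfur with two connections, one being H.
The molecule carries 4 separate instances of a thiol (-SH) meeting every constraint; each maps to a distinct set of atoms, giving 4 matches.

4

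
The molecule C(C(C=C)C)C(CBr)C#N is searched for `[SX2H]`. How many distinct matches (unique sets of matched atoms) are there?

0

[SX2H] is the SMARTS for a thiol: an aliphatic sulfur with two connections, one being H.
No fragment in the molecule satisfies every constraint, giving 0 matches.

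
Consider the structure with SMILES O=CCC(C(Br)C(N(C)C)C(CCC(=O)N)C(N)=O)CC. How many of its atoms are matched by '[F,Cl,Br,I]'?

1

Check the 21 heavy atoms by environment: 14× C → no; 3× N → no; 3× O → no; 1× Br → match.
That gives 1 matching atom.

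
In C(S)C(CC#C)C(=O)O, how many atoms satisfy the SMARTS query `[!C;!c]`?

3

Check the 9 heavy atoms by environment: 6× C → no; 1× S → match; 2× O → match.
Summing the matching environments: 1 + 2 = 3 matching atoms.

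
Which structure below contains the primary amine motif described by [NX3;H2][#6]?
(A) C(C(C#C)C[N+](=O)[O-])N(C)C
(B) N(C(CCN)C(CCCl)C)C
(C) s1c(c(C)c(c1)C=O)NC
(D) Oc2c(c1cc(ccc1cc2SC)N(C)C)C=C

[NX3;H2][#6] describes a trivalent nitrogen with two H attached to carbon (a primary amine).
(A) has a dimethylamino group (-N(CH3)2) but the nitrogen has H0, not H2.
(B) contains a primary amino group (-NH2), which satisfies every atom and bond constraint.
(C) has an N-methylamino group (-NHCH3) but the nitrogen bears two carbons and only one H (H1), not H2.
(D) has a dimethylamino group (-N(CH3)2) but the nitrogen has H0, not H2.
So the answer is (B).

B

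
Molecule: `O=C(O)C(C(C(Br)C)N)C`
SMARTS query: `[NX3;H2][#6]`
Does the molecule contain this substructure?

The pattern [NX3;H2][#6] describes a trivalent nitrogen with two H attached to carbon — a primary amine.
The molecule carries a primary amino group (-NH2), whose atoms satisfy every constraint of the query, so the pattern matches.

Yes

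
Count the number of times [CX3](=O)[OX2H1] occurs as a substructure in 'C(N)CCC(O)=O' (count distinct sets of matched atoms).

1

[CX3](=O)[OX2H1] is the SMARTS for a carboxylic acid: an sp2 carbon double-bonded to O and single-bonded to an -OH oxygen.
Exactly one fragment in the molecule meets all constraints, giving 1 match.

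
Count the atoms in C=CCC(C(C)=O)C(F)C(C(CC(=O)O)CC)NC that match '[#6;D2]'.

4

The query [#6;D2] means: any carbon bonded to exactly two heavy atoms.
Check the 19 heavy atoms by environment: 4× C (D2) → match; 6× C (D3) → no; 1× N (D2) → no; 4× C (D1) → no; 3× O (D1) → no; 1× F (D1) → no.
That gives 4 matching atoms.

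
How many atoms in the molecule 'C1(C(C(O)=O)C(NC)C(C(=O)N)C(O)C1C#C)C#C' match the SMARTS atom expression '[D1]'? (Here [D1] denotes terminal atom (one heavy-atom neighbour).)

Check the 19 heavy atoms by environment: 8× C (D3) → no; 4× O (D1) → match; 2× C (D2) → no; 3× C (D1) → match; 1× N (D1) → match; 1× N (D2) → no.
Summing the matching environments: 4 + 3 + 1 = 8 matching atoms.

8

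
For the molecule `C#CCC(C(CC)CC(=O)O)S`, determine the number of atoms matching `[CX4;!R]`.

6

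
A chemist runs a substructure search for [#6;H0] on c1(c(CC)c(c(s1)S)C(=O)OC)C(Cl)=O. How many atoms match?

The query [#6;H0] means: any carbon with no attached hydrogen.
Check the 15 heavy atoms by environment: 1× s (aromatic, H0) → no; 4× c (aromatic, H0) → match; 2× C (H0) → match; 3× O (H0) → no; 2× C (H3) → no; 1× C (H2) → no; 1× Cl (H0) → no; 1× S (H1) → no.
Summing the matching environments: 4 + 2 = 6 matching atoms.

6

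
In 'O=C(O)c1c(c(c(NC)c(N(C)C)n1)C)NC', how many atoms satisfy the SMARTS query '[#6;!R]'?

6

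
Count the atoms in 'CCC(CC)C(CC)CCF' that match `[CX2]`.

The query [CX2] means: C with X2: aliphatic carbon with exactly 2 total connections.
Check the 11 heavy atoms by environment: 10× C (X4) → no; 1× F (X1) → no.
No environment satisfies the query, so 0 matching atoms.

0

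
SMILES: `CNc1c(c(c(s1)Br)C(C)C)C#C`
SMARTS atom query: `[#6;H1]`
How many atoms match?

2

The query [#6;H1] means: any carbon bearing exactly one hydrogen.
Check the 13 heavy atoms by environment: 1× s (aromatic, H0) → no; 4× c (aromatic, H0) → no; 1× Br (H0) → no; 1× N (H1) → no; 3× C (H3) → no; 1× C (H0) → no; 2× C (H1) → match.
That gives 2 matching atoms.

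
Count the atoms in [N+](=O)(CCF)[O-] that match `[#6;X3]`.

0

The query [#6;X3] means: any carbon (aromatic or not) with three total connections.
Check the 6 heavy atoms by environment: 2× C (X4) → no; 1× F (X1) → no; 1× N (charge +1, X3) → no; 1× O (charge -1, X1) → no; 1× O (X1) → no.
No environment satisfies the query, so 0 matching atoms.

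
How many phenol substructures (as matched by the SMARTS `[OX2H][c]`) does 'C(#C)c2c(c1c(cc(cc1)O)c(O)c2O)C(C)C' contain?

3

[OX2H][c] is the SMARTS for a phenol: a hydroxyl oxygen attached to an aromatic carbon.
The molecule carries 3 separate instances of a hydroxyl group (-OH) meeting every constraint; each maps to a distinct set of atoms, giving 3 matches.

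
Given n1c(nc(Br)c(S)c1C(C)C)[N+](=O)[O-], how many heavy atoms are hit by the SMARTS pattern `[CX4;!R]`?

The query [CX4;!R] means: aliphatic carbon with four total connections, not in a ring.
Check the 14 heavy atoms by environment: 2× n (aromatic, X2, in 6-ring) → no; 4× c (aromatic, X3, in 6-ring) → no; 1× S (X2, acyclic) → no; 3× C (X4, acyclic) → match; 1× N (charge +1, X3, acyclic) → no; 1× O (charge -1, X1, acyclic) → no; 1× O (X1, acyclic) → no; 1× Br (X1, acyclic) → no.
That gives 3 matching atoms.

3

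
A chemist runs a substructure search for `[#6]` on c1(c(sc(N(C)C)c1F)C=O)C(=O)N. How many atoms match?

8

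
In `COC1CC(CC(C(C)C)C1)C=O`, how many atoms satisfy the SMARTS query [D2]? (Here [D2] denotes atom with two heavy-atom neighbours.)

5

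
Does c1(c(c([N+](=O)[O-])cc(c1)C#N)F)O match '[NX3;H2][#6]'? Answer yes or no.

No

The pattern [NX3;H2][#6] describes a trivalent nitrogen with two H attached to carbon — a primary amine.
The closest candidate here is a nitro group (-[N+](=O)[O-]), but the nitrogen is [N+] with no H, not NX3H2. No other fragment satisfies the full query, so there is no match.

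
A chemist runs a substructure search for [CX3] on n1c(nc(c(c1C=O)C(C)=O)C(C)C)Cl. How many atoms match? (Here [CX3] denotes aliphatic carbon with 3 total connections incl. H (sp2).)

Check the 15 heavy atoms by environment: 2× n (aromatic, X2) → no; 4× c (aromatic, X3) → no; 2× C (X3) → match; 2× O (X1) → no; 4× C (X4) → no; 1× Cl (X1) → no.
That gives 2 matching atoms.

2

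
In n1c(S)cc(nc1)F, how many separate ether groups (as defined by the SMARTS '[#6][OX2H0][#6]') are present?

0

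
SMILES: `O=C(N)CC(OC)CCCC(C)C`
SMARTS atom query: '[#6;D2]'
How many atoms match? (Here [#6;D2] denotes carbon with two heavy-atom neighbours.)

The query [#6;D2] means: any carbon bonded to exactly two heavy atoms.
Check the 13 heavy atoms by environment: 4× C (D2) → match; 3× C (D3) → no; 1× O (D1) → no; 1× N (D1) → no; 1× O (D2) → no; 3× C (D1) → no.
That gives 4 matching atoms.

4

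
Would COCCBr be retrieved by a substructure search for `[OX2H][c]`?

No

The pattern [OX2H][c] describes a hydroxyl oxygen attached to an aromatic carbon — a phenol.
The closest candidate here is a methoxy ether (-OCH3), but the oxygen has H0, not H1. No other fragment satisfies the full query, so there is no match.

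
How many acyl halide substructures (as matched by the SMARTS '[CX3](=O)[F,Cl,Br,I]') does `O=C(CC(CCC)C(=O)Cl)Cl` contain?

2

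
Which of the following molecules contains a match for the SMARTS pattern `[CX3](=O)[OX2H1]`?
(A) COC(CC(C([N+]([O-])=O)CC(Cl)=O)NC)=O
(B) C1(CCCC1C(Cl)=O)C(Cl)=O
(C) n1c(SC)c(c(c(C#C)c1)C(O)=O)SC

C

[CX3](=O)[OX2H1] describes an sp2 carbon double-bonded to O and single-bonded to an -OH oxygen (a carboxylic acid).
(A) has a methyl-ester group (-C(=O)OCH3) but the singly-bonded O has no H (OX2H0, not OX2H1).
(B) has an acyl chloride (-C(=O)Cl) but the carbonyl is bonded to Cl, not to an -OH oxygen.
(C) contains a carboxylic acid group (-C(=O)OH), which satisfies every atom and bond constraint.
So the answer is (C).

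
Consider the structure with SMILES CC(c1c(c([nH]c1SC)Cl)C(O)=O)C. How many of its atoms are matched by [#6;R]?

4

Check the 14 heavy atoms by environment: 1× n (aromatic, in 5-ring) → no; 4× c (aromatic, in 5-ring) → match; 5× C (acyclic) → no; 2× O (acyclic) → no; 1× Cl (acyclic) → no; 1× S (acyclic) → no.
That gives 4 matching atoms.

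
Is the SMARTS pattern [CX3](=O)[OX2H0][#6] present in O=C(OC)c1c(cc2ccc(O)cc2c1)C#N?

The pattern [CX3](=O)[OX2H0][#6] describes a carbonyl carbon bonded to an oxygen that is itself bonded to carbon (no H on that O) — an ester.
The molecule carries a methyl-ester group (-C(=O)OCH3), whose atoms satisfy every constraint of the query, so the pattern matches.

Yes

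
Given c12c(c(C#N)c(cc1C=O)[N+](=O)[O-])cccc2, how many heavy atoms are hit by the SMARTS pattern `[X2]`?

The query [X2] means: any atom with exactly two total connections (bonds + H).
Check the 17 heavy atoms by environment: 10× c (aromatic, X3) → no; 1× N (charge +1, X3) → no; 1× O (charge -1, X1) → no; 2× O (X1) → no; 1× C (X2) → match; 1× N (X1) → no; 1× C (X3) → no.
That gives 1 matching atom.

1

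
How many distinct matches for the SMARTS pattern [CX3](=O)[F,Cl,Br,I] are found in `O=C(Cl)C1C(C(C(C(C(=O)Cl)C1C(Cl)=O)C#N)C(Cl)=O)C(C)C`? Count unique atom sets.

[CX3](=O)[F,Cl,Br,I] is the SMARTS for an acyl halide: a carbonyl carbon bonded to a halogen.
The molecule carries 4 separate instances of an acyl chloride (-C(=O)Cl) meeting every constraint; each maps to a distinct set of atoms, giving 4 matches.

4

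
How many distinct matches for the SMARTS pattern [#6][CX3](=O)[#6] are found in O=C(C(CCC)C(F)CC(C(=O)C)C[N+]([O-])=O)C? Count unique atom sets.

2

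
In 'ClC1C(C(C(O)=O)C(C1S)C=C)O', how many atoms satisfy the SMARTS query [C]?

The query [C] means: uppercase C matches aliphatic (non-aromatic) carbon only.
Check the 13 heavy atoms by environment: 8× C → match; 1× S → no; 1× Cl → no; 3× O → no.
That gives 8 matching atoms.

8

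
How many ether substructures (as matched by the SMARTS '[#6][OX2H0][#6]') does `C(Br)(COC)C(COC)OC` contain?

3

[#6][OX2H0][#6] is the SMARTS for an ether: an aliphatic oxygen bridging two carbons with no H on the oxygen.
The molecule carries 3 separate instances of a methoxy ether (-OCH3) meeting every constraint; each maps to a distinct set of atoms, giving 3 matches.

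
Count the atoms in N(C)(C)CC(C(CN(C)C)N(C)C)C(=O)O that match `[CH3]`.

6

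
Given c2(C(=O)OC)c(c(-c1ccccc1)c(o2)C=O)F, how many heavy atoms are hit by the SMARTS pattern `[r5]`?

5

The query [r5] means: r5 matches atoms in a five-membered ring.
Check the 18 heavy atoms by environment: 1× o (aromatic, in 5-ring) → match; 4× c (aromatic, in 5-ring) → match; 1× F (acyclic) → no; 6× c (aromatic, in 6-ring) → no; 3× C (acyclic) → no; 3× O (acyclic) → no.
Summing the matching environments: 1 + 4 = 5 matching atoms.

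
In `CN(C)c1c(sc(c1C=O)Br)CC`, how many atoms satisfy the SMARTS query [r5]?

The query [r5] means: r5 matches atoms in a five-membered ring.
Check the 13 heavy atoms by environment: 1× s (aromatic, in 5-ring) → match; 4× c (aromatic, in 5-ring) → match; 1× Br (acyclic) → no; 5× C (acyclic) → no; 1× O (acyclic) → no; 1× N (acyclic) → no.
Summing the matching environments: 1 + 4 = 5 matching atoms.

5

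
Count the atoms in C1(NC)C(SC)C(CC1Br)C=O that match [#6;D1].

2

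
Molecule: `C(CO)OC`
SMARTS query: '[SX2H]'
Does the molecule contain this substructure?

No

The pattern [SX2H] describes an aliphatic sulfur with two connections, one being H — a thiol.
The closest candidate here is a hydroxyl group (-OH), but it is an -OH, not an -SH. No other fragment satisfies the full query, so there is no match.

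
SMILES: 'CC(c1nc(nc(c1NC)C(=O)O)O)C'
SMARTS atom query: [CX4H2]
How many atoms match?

The query [CX4H2] means: sp3 carbon (X4) with exactly two hydrogens.
Check the 15 heavy atoms by environment: 2× n (aromatic, H0, X2) → no; 4× c (aromatic, H0, X3) → no; 1× C (H1, X4) → no; 3× C (H3, X4) → no; 1× C (H0, X3) → no; 1× O (H0, X1) → no; 2× O (H1, X2) → no; 1× N (H1, X3) → no.
No environment satisfies the query, so 0 matching atoms.

0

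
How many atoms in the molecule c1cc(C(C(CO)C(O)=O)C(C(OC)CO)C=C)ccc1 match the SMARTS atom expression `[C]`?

10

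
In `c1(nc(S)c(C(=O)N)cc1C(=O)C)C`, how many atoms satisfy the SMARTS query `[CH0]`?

The query [CH0] means: aliphatic carbon with no attached hydrogen.
Check the 14 heavy atoms by environment: 1× n (aromatic, H0) → no; 4× c (aromatic, H0) → no; 1× c (aromatic, H1) → no; 2× C (H3) → no; 1× S (H1) → no; 2× C (H0) → match; 2× O (H0) → no; 1× N (H2) → no.
That gives 2 matching atoms.

2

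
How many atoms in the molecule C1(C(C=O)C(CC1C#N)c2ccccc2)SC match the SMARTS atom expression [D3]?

The query [D3] means: atom with exactly three heavy-atom neighbours.
Check the 17 heavy atoms by environment: 4× C (D3) → match; 3× C (D2) → no; 1× S (D2) → no; 1× C (D1) → no; 1× O (D1) → no; 1× N (D1) → no; 1× c (aromatic, D3) → match; 5× c (aromatic, D2) → no.
Summing the matching environments: 4 + 1 = 5 matching atoms.

5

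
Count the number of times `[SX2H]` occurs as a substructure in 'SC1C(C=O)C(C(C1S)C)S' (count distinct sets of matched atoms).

[SX2H] is the SMARTS for a thiol: an aliphatic sulfur with two connections, one being H.
The molecule carries 3 separate instances of a thiol (-SH) meeting every constraint; each maps to a distinct set of atoms, giving 3 matches.

3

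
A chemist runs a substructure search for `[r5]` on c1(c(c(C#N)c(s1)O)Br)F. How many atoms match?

5

Check the 10 heavy atoms by environment: 1× s (aromatic, in 5-ring) → match; 4× c (aromatic, in 5-ring) → match; 1× O (acyclic) → no; 1× Br (acyclic) → no; 1× C (acyclic) → no; 1× N (acyclic) → no; 1× F (acyclic) → no.
Summing the matching environments: 1 + 4 = 5 matching atoms.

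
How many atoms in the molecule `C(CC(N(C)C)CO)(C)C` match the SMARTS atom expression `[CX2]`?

0

Check the 10 heavy atoms by environment: 8× C (X4) → no; 1× O (X2) → no; 1× N (X3) → no.
No environment satisfies the query, so 0 matching atoms.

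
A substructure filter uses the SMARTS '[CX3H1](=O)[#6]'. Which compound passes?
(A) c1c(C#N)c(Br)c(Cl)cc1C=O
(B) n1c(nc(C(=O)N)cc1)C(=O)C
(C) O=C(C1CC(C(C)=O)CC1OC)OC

A

[CX3H1](=O)[#6] describes an sp2 carbon with one H, double-bonded to O and single-bonded to carbon (an aldehyde).
(A) contains an aldehyde (-CHO), which satisfies every atom and bond constraint.
(B) has an acetyl/ketone group (-C(=O)CH3) but the carbonyl carbon has H0 (two carbon neighbours), not H1.
(C) has a methyl-ester group (-C(=O)OCH3) but the carbonyl carbon has H0, not H1.
So the answer is (A).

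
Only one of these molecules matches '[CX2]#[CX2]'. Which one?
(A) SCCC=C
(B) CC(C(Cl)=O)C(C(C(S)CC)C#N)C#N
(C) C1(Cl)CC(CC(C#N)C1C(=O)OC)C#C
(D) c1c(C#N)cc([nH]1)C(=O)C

C

[CX2]#[CX2] describes a carbon-carbon triple bond (an alkyne).
(A) has a vinyl group (-CH=CH2) but the C=C is a double bond; both carbons are CX3, not CX2.
(B) has a nitrile (-C#N) but the triple bond is C#N, not C#C.
(C) contains an ethynyl group (-C#CH), which satisfies every atom and bond constraint.
(D) has a nitrile (-C#N) but the triple bond is C#N, not C#C.
So the answer is (C).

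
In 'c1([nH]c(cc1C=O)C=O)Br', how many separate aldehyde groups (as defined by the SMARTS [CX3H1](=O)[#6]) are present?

2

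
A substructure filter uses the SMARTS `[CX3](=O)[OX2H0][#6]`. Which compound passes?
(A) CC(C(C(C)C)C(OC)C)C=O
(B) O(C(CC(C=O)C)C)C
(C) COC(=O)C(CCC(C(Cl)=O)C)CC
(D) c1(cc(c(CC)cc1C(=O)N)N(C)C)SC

C

[CX3](=O)[OX2H0][#6] describes a carbonyl carbon bonded to an oxygen that is itself bonded to carbon (no H on that O) (an ester).
(A) has a methoxy ether (-OCH3) but the ether oxygen is not adjacent to a C=O carbon.
(B) has a methoxy ether (-OCH3) but the ether oxygen is not adjacent to a C=O carbon.
(C) contains a methyl-ester group (-C(=O)OCH3), which satisfies every atom and bond constraint.
(D) has a primary amide (-C(=O)NH2) but the carbonyl is bonded to N, not to an O-C linkage.
So the answer is (C).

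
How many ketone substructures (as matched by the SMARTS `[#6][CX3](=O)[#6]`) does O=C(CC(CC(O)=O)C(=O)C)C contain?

2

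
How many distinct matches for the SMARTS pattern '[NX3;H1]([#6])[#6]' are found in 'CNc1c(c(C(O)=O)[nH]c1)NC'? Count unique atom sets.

[NX3;H1]([#6])[#6] is the SMARTS for a secondary amine: a trivalent nitrogen with one H, bonded to two carbons.
The molecule carries 2 separate instances of an N-methylamino group (-NHCH3) meeting every constraint; each maps to a distinct set of atoms, giving 2 matches.

2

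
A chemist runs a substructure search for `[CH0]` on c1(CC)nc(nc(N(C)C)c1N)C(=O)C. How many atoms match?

1

Check the 15 heavy atoms by environment: 2× n (aromatic, H0) → no; 4× c (aromatic, H0) → no; 1× C (H2) → no; 4× C (H3) → no; 1× N (H2) → no; 1× N (H0) → no; 1× C (H0) → match; 1× O (H0) → no.
That gives 1 matching atom.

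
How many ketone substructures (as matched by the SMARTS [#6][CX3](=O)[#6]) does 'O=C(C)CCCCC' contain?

[#6][CX3](=O)[#6] is the SMARTS for a ketone: a carbonyl carbon (no H) flanked by two carbons.
Exactly one fragment in the molecule meets all constraints, giving 1 match.

1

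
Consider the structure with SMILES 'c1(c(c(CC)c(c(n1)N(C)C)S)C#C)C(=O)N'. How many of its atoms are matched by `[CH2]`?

1

The query [CH2] means: aliphatic carbon with exactly two hydrogens.
Check the 17 heavy atoms by environment: 1× n (aromatic, H0) → no; 5× c (aromatic, H0) → no; 2× C (H0) → no; 1× C (H1) → no; 1× S (H1) → no; 1× C (H2) → match; 3× C (H3) → no; 1× N (H0) → no; 1× O (H0) → no; 1× N (H2) → no.
That gives 1 matching atom.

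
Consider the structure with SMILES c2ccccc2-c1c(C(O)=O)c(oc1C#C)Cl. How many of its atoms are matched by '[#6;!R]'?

3

The query [#6;!R] means: carbon not in any ring.
Check the 17 heavy atoms by environment: 1× o (aromatic, in 5-ring) → no; 4× c (aromatic, in 5-ring) → no; 3× C (acyclic) → match; 2× O (acyclic) → no; 1× Cl (acyclic) → no; 6× c (aromatic, in 6-ring) → no.
That gives 3 matching atoms.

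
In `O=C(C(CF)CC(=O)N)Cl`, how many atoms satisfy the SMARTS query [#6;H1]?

1

The query [#6;H1] means: any carbon bearing exactly one hydrogen.
Check the 10 heavy atoms by environment: 2× C (H2) → no; 1× C (H1) → match; 2× C (H0) → no; 2× O (H0) → no; 1× N (H2) → no; 1× Cl (H0) → no; 1× F (H0) → no.
That gives 1 matching atom.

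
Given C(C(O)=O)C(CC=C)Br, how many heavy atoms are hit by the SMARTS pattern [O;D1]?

2

The query [O;D1] means: aliphatic oxygen bonded to exactly one heavy atom.
Check the 9 heavy atoms by environment: 3× C (D2) → no; 2× C (D3) → no; 1× C (D1) → no; 2× O (D1) → match; 1× Br (D1) → no.
That gives 2 matching atoms.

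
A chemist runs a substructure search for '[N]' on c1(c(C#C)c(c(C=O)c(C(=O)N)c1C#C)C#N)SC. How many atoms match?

2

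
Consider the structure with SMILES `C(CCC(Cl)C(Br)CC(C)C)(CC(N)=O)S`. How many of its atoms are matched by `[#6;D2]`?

4

Check the 16 heavy atoms by environment: 4× C (D2) → match; 5× C (D3) → no; 1× Cl (D1) → no; 2× C (D1) → no; 1× S (D1) → no; 1× O (D1) → no; 1× N (D1) → no; 1× Br (D1) → no.
That gives 4 matching atoms.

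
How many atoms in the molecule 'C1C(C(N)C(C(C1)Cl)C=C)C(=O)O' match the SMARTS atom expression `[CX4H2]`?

2

The query [CX4H2] means: sp3 carbon (X4) with exactly two hydrogens.
Check the 13 heavy atoms by environment: 4× C (H1, X4) → no; 2× C (H2, X4) → match; 1× N (H2, X3) → no; 1× C (H0, X3) → no; 1× O (H0, X1) → no; 1× O (H1, X2) → no; 1× Cl (H0, X1) → no; 1× C (H1, X3) → no; 1× C (H2, X3) → no.
That gives 2 matching atoms.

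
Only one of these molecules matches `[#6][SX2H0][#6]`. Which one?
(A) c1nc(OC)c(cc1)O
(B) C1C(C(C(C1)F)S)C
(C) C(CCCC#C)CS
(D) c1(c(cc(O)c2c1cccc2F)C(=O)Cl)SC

[#6][SX2H0][#6] describes an aliphatic sulfur bridging two carbons with no H on the sulfur (a thioether).
(A) has a methoxy ether (-OCH3) but the bridging atom is O, not S.
(B) has a thiol (-SH) but the sulfur has H1, not H0 bridging two carbons.
(C) has a thiol (-SH) but the sulfur has H1, not H0 bridging two carbons.
(D) contains a methylthio ether (-SCH3), which satisfies every atom and bond constraint.
So the answer is (D).

D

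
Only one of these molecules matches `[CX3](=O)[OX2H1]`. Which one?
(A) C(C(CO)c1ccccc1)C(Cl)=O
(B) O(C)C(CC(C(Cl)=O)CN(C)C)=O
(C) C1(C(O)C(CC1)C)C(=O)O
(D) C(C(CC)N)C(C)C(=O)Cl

[CX3](=O)[OX2H1] describes an sp2 carbon double-bonded to O and single-bonded to an -OH oxygen (a carboxylic acid).
(A) has an acyl chloride (-C(=O)Cl) but the carbonyl is bonded to Cl, not to an -OH oxygen.
(B) has an acyl chloride (-C(=O)Cl) but the carbonyl is bonded to Cl, not to an -OH oxygen.
(C) contains a carboxylic acid group (-C(=O)OH), which satisfies every atom and bond constraint.
(D) has an acyl chloride (-C(=O)Cl) but the carbonyl is bonded to Cl, not to an -OH oxygen.
So the answer is (C).

C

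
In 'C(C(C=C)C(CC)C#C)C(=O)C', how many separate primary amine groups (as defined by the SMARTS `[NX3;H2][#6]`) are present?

0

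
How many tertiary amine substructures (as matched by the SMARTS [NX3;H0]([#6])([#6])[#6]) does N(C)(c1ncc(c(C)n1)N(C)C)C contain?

[NX3;H0]([#6])([#6])[#6] is the SMARTS for a tertiary amine: a trivalent nitrogen with no H, bonded to three carbons.
The molecule carries 2 separate instances of a dimethylamino group (-N(CH3)2) meeting every constraint; each maps to a distinct set of atoms, giving 2 matches.

2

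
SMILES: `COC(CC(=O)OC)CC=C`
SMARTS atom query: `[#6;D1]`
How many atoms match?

3

Check the 11 heavy atoms by environment: 3× C (D2) → no; 2× C (D3) → no; 2× O (D2) → no; 3× C (D1) → match; 1× O (D1) → no.
That gives 3 matching atoms.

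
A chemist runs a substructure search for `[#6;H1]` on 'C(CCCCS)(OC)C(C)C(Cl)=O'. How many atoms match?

The query [#6;H1] means: any carbon bearing exactly one hydrogen.
Check the 13 heavy atoms by environment: 4× C (H2) → no; 2× C (H1) → match; 2× C (H3) → no; 1× C (H0) → no; 2× O (H0) → no; 1× Cl (H0) → no; 1× S (H1) → no.
That gives 2 matching atoms.

2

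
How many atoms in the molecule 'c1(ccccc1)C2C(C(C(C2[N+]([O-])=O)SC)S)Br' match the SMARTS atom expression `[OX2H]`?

0

Check the 18 heavy atoms by environment: 5× C (H1, X4) → no; 1× c (aromatic, H0, X3) → no; 5× c (aromatic, H1, X3) → no; 1× Br (H0, X1) → no; 1× S (H1, X2) → no; 1× N (charge +1, H0, X3) → no; 1× O (charge -1, H0, X1) → no; 1× O (H0, X1) → no; 1× S (H0, X2) → no; 1× C (H3, X4) → no.
No environment satisfies the query, so 0 matching atoms.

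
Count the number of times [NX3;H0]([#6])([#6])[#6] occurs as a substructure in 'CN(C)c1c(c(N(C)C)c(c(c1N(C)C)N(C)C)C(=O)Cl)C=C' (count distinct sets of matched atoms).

[NX3;H0]([#6])([#6])[#6] is the SMARTS for a tertiary amine: a trivalent nitrogen with no H, bonded to three carbons.
The molecule carries 4 separate instances of a dimethylamino group (-N(CH3)2) meeting every constraint; each maps to a distinct set of atoms, giving 4 matches.

4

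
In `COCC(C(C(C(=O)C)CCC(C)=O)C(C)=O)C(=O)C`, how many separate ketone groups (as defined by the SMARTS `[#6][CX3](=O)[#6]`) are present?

[#6][CX3](=O)[#6] is the SMARTS for a ketone: a carbonyl carbon (no H) flanked by two carbons.
The molecule carries 4 separate instances of an acetyl/ketone group (-C(=O)CH3) meeting every constraint; each maps to a distinct set of atoms, giving 4 matches.

4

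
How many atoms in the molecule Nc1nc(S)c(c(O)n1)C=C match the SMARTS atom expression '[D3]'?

The query [D3] means: atom with exactly three heavy-atom neighbours.
Check the 11 heavy atoms by environment: 2× n (aromatic, D2) → no; 4× c (aromatic, D3) → match; 1× C (D2) → no; 1× C (D1) → no; 1× N (D1) → no; 1× O (D1) → no; 1× S (D1) → no.
That gives 4 matching atoms.

4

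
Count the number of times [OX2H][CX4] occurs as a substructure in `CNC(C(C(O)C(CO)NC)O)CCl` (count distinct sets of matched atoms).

[OX2H][CX4] is the SMARTS for an aliphatic alcohol: a hydroxyl oxygen bound to an sp3 (X4) carbon.
The molecule carries 3 separate instances of a hydroxyl group (-OH) meeting every constraint; each maps to a distinct set of atoms, giving 3 matches.

3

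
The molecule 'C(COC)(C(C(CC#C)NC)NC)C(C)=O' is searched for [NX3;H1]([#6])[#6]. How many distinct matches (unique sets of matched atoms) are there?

[NX3;H1]([#6])[#6] is the SMARTS for a secondary amine: a trivalent nitrogen with one H, bonded to two carbons.
The molecule carries 2 separate instances of an N-methylamino group (-NHCH3) meeting every constraint; each maps to a distinct set of atoms, giving 2 matches.

2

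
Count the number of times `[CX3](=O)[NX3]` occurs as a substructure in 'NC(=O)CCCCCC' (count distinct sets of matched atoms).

1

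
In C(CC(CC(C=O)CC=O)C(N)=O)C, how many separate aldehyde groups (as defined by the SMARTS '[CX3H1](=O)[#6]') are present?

[CX3H1](=O)[#6] is the SMARTS for an aldehyde: an sp2 carbon with one H, double-bonded to O and single-bonded to carbon.
The molecule carries 2 separate instances of an aldehyde (-CHO) meeting every constraint; each maps to a distinct set of atoms, giving 2 matches.

2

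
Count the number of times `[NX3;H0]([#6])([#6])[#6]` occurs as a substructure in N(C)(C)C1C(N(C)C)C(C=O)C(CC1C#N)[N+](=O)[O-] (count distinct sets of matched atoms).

2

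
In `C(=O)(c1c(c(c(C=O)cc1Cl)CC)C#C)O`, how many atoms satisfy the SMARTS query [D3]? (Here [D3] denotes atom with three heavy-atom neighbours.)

6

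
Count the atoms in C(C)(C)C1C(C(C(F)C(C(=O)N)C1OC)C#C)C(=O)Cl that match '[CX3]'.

2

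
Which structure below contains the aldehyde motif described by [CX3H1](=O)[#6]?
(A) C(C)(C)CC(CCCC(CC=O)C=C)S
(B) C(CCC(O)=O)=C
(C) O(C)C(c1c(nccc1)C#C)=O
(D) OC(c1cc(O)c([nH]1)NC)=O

[CX3H1](=O)[#6] describes an sp2 carbon with one H, double-bonded to O and single-bonded to carbon (an aldehyde).
(A) contains an aldehyde (-CHO), which satisfies every atom and bond constraint.
(B) has a carboxylic acid group (-C(=O)OH) but the carbonyl carbon has H0 and is bonded to O, not H1.
(C) has a methyl-ester group (-C(=O)OCH3) but the carbonyl carbon has H0, not H1.
(D) has a carboxylic acid group (-C(=O)OH) but the carbonyl carbon has H0 and is bonded to O, not H1.
So the answer is (A).

A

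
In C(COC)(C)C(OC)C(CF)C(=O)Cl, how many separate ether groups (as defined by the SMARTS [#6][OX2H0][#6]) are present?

2

[#6][OX2H0][#6] is the SMARTS for an ether: an aliphatic oxygen bridging two carbons with no H on the oxygen.
The molecule carries 2 separate instances of a methoxy ether (-OCH3) meeting every constraint; each maps to a distinct set of atoms, giving 2 matches.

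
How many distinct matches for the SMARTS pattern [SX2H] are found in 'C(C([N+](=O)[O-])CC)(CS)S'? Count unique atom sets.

2

[SX2H] is the SMARTS for a thiol: an aliphatic sulfur with two connections, one being H.
The molecule carries 2 separate instances of a thiol (-SH) meeting every constraint; each maps to a distinct set of atoms, giving 2 matches.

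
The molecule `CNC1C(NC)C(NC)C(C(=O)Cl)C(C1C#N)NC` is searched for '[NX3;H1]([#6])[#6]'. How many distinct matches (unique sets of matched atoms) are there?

[NX3;H1]([#6])[#6] is the SMARTS for a secondary amine: a trivalent nitrogen with one H, bonded to two carbons.
The molecule carries 4 separate instances of an N-methylamino group (-NHCH3) meeting every constraint; each maps to a distinct set of atoms, giving 4 matches.

4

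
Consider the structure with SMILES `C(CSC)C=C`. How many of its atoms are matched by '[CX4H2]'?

The query [CX4H2] means: sp3 carbon (X4) with exactly two hydrogens.
Check the 6 heavy atoms by environment: 2× C (H2, X4) → match; 1× S (H0, X2) → no; 1× C (H3, X4) → no; 1× C (H1, X3) → no; 1× C (H2, X3) → no.
That gives 2 matching atoms.

2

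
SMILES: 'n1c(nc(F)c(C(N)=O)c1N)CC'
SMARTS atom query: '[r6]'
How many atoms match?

Check the 13 heavy atoms by environment: 2× n (aromatic, in 6-ring) → match; 4× c (aromatic, in 6-ring) → match; 2× N (acyclic) → no; 3× C (acyclic) → no; 1× O (acyclic) → no; 1× F (acyclic) → no.
Summing the matching environments: 2 + 4 = 6 matching atoms.

6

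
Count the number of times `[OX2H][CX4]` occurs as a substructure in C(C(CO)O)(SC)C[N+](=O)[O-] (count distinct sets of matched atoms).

[OX2H][CX4] is the SMARTS for an aliphatic alcohol: a hydroxyl oxygen bound to an sp3 (X4) carbon.
The molecule carries 2 separate instances of a hydroxyl group (-OH) meeting every constraint; each maps to a distinct set of atoms, giving 2 matches.

2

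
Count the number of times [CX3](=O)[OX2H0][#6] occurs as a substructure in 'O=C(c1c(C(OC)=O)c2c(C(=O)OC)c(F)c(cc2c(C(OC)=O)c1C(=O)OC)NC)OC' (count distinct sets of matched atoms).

5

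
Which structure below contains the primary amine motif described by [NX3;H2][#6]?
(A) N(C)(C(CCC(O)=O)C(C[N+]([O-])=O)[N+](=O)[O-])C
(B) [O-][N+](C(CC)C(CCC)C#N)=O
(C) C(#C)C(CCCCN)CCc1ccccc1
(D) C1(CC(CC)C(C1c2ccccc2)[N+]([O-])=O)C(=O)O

C

[NX3;H2][#6] describes a trivalent nitrogen with two H attached to carbon (a primary amine).
(A) has a nitro group (-[N+](=O)[O-]) but the nitrogen is [N+] with no H, not NX3H2.
(B) has a nitrile (-C#N) but the nitrogen is NX1 (triple-bonded), not NX3 with two H.
(C) contains a primary amino group (-NH2), which satisfies every atom and bond constraint.
(D) has a nitro group (-[N+](=O)[O-]) but the nitrogen is [N+] with no H, not NX3H2.
So the answer is (C).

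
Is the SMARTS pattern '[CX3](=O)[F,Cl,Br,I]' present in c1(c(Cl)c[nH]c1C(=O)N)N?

The pattern [CX3](=O)[F,Cl,Br,I] describes a carbonyl carbon bonded to a halogen — an acyl halide.
The closest candidate here is a chloro substituent, but the Cl is not on a carbonyl carbon. No other fragment satisfies the full query, so there is no match.

No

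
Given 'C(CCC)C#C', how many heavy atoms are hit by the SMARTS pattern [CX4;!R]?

The query [CX4;!R] means: aliphatic carbon with four total connections, not in a ring.
Check the 6 heavy atoms by environment: 4× C (X4, acyclic) → match; 2× C (X2, acyclic) → no.
That gives 4 matching atoms.

4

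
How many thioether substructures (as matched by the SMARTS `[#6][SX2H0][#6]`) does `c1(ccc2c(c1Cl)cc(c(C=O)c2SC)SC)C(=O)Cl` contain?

[#6][SX2H0][#6] is the SMARTS for a thioether: an aliphatic sulfur bridging two carbons with no H on the sulfur.
The molecule carries 2 separate instances of a methylthio ether (-SCH3) meeting every constraint; each maps to a distinct set of atoms, giving 2 matches.

2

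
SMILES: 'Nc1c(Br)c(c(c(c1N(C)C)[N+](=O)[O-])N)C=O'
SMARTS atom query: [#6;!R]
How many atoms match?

3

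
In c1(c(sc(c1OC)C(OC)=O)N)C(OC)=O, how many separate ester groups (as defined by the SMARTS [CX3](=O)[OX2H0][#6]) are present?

2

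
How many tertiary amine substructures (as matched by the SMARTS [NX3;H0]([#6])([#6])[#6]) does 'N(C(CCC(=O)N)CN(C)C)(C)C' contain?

2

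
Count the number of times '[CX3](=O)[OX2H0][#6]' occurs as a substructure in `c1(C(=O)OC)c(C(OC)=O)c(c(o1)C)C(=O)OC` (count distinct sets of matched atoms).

3

[CX3](=O)[OX2H0][#6] is the SMARTS for an ester: a carbonyl carbon bonded to an oxygen that is itself bonded to carbon (no H on that O).
The molecule carries 3 separate instances of a methyl-ester group (-C(=O)OCH3) meeting every constraint; each maps to a distinct set of atoms, giving 3 matches.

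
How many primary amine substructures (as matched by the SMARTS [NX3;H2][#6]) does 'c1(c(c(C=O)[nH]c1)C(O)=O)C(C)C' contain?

0

[NX3;H2][#6] is the SMARTS for a primary amine: a trivalent nitrogen with two H attached to carbon.
No fragment in the molecule satisfies every constraint, giving 0 matches.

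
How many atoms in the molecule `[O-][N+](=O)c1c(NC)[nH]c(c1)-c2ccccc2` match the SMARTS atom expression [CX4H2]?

0

The query [CX4H2] means: sp3 carbon (X4) with exactly two hydrogens.
Check the 16 heavy atoms by environment: 1× n (aromatic, H1, X3) → no; 4× c (aromatic, H0, X3) → no; 6× c (aromatic, H1, X3) → no; 1× N (charge +1, H0, X3) → no; 1× O (charge -1, H0, X1) → no; 1× O (H0, X1) → no; 1× N (H1, X3) → no; 1× C (H3, X4) → no.
No environment satisfies the query, so 0 matching atoms.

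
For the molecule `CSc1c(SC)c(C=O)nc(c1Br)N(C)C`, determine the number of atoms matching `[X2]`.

3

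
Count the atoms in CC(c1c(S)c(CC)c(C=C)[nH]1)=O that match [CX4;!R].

3

The query [CX4;!R] means: aliphatic carbon with four total connections, not in a ring.
Check the 13 heavy atoms by environment: 1× n (aromatic, X3, in 5-ring) → no; 4× c (aromatic, X3, in 5-ring) → no; 3× C (X4, acyclic) → match; 3× C (X3, acyclic) → no; 1× O (X1, acyclic) → no; 1× S (X2, acyclic) → no.
That gives 3 matching atoms.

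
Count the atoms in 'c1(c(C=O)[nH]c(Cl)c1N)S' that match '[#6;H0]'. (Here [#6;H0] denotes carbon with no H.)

4

The query [#6;H0] means: any carbon with no attached hydrogen.
Check the 10 heavy atoms by environment: 1× n (aromatic, H1) → no; 4× c (aromatic, H0) → match; 1× N (H2) → no; 1× Cl (H0) → no; 1× C (H1) → no; 1× O (H0) → no; 1× S (H1) → no.
That gives 4 matching atoms.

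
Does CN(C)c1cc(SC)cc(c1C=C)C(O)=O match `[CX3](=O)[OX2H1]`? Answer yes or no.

Yes

The pattern [CX3](=O)[OX2H1] describes an sp2 carbon double-bonded to O and single-bonded to an -OH oxygen — a carboxylic acid.
The molecule carries a carboxylic acid group (-C(=O)OH), whose atoms satisfy every constraint of the query, so the pattern matches.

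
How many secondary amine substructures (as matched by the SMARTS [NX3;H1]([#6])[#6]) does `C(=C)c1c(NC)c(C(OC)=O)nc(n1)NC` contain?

[NX3;H1]([#6])[#6] is the SMARTS for a secondary amine: a trivalent nitrogen with one H, bonded to two carbons.
The molecule carries 2 separate instances of an N-methylamino group (-NHCH3) meeting every constraint; each maps to a distinct set of atoms, giving 2 matches.

2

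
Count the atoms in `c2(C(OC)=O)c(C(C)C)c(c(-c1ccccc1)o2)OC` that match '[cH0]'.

5

The query [cH0] means: aromatic carbon with no attached hydrogen (substituted or ring-fusion).
Check the 20 heavy atoms by environment: 1× o (aromatic, H0) → no; 5× c (aromatic, H0) → match; 3× O (H0) → no; 4× C (H3) → no; 1× C (H0) → no; 5× c (aromatic, H1) → no; 1× C (H1) → no.
That gives 5 matching atoms.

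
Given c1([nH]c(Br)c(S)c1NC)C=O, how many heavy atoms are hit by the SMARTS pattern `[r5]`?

5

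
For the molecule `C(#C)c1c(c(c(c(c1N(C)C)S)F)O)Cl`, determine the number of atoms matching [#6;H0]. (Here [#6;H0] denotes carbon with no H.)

7

The query [#6;H0] means: any carbon with no attached hydrogen.
Check the 15 heavy atoms by environment: 6× c (aromatic, H0) → match; 1× O (H1) → no; 1× F (H0) → no; 1× Cl (H0) → no; 1× C (H0) → match; 1× C (H1) → no; 1× S (H1) → no; 1× N (H0) → no; 2× C (H3) → no.
Summing the matching environments: 6 + 1 = 7 matching atoms.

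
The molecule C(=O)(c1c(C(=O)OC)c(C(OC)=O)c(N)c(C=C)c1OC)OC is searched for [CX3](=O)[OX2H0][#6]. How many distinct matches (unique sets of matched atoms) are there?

3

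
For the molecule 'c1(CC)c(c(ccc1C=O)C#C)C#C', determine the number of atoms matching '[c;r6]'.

Check the 14 heavy atoms by environment: 6× c (aromatic, in 6-ring) → match; 7× C (acyclic) → no; 1× O (acyclic) → no.
That gives 6 matching atoms.

6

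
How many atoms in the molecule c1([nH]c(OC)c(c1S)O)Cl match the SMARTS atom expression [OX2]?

2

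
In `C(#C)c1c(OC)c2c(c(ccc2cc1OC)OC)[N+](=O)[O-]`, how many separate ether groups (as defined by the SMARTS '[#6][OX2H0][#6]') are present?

3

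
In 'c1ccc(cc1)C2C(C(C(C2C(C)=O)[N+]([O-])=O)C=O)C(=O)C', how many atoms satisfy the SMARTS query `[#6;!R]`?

The query [#6;!R] means: carbon not in any ring.
Check the 22 heavy atoms by environment: 5× C (in 5-ring) → no; 6× c (aromatic, in 6-ring) → no; 1× N (charge +1, acyclic) → no; 1× O (charge -1, acyclic) → no; 4× O (acyclic) → no; 5× C (acyclic) → match.
That gives 5 matching atoms.

5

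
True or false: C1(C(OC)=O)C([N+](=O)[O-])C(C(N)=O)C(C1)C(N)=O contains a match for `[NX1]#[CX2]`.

The pattern [NX1]#[CX2] describes a nitrogen triple-bonded to a two-connected carbon — a nitrile.
The closest candidate here is a primary amide (-C(=O)NH2), but the nitrogen is NX3, not NX1. No other fragment satisfies the full query, so there is no match.

False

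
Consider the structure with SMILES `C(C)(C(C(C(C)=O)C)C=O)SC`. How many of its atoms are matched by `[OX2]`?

0

The query [OX2] means: aliphatic oxygen with two total connections — ether, hydroxyl, or ester single-bond O.
Check the 12 heavy atoms by environment: 7× C (X4) → no; 1× S (X2) → no; 2× C (X3) → no; 2× O (X1) → no.
No environment satisfies the query, so 0 matching atoms.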